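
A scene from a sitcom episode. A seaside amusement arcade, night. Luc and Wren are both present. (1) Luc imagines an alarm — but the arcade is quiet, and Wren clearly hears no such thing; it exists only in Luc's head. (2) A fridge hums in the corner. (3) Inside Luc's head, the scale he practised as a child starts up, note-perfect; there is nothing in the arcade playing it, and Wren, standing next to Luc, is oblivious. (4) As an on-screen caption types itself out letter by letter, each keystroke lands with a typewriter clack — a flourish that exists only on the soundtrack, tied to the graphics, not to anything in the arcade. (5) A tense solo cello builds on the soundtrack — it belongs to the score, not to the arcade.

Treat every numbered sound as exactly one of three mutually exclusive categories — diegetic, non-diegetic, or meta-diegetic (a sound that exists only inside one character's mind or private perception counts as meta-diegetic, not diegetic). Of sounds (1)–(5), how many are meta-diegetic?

2

Sound (1): subjective to Luc: the arcade is silent and Wren hears nothing, so meta-diegetic.
(2) is diegetic: ambient/room sound belonging to the story's physical space.
(3) is meta-diegetic: it lives in Luc's subjectivity, not in the arcade.
(4) is non-diegetic: the caption isn't part of the story world, so neither is the sound tied to it.
(5) is non-diegetic: score with no on-screen or off-screen source; it exists for the audience alone.
So 2 of the 5 are meta-diegetic: (1), (3).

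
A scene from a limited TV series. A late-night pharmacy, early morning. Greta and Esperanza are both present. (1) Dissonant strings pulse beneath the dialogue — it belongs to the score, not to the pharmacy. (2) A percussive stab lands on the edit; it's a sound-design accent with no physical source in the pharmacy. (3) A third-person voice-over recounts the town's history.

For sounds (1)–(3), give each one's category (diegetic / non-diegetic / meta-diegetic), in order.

(1) it has no source in the story world and no character can hear it — it's underscore → non-diegetic.
Sound (2): an editorial stinger — it belongs to the cut, not the story world, so non-diegetic.
Sound (3): commentary laid over the scene from outside the fiction, so non-diegetic.

non-diegetic, non-diegetic, non-diegetic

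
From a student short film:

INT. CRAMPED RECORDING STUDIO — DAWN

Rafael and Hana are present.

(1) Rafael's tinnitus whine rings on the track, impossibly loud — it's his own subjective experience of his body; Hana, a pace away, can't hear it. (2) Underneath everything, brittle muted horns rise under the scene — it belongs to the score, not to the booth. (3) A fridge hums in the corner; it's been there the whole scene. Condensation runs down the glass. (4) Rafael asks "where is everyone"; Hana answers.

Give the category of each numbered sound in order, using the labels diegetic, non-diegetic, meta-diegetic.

meta-diegetic, non-diegetic, diegetic, diegetic

(1) a subjective body sound — Rafael's private perception, inaudible to Hana → meta-diegetic.
Sound (2): nothing in the booth produces it and the characters don't hear it — pure soundtrack, so non-diegetic.
(3) is diegetic: ambient/room sound belonging to the story's physical space.
Sound (4): Rafael is a character speaking aloud in the scene, so diegetic.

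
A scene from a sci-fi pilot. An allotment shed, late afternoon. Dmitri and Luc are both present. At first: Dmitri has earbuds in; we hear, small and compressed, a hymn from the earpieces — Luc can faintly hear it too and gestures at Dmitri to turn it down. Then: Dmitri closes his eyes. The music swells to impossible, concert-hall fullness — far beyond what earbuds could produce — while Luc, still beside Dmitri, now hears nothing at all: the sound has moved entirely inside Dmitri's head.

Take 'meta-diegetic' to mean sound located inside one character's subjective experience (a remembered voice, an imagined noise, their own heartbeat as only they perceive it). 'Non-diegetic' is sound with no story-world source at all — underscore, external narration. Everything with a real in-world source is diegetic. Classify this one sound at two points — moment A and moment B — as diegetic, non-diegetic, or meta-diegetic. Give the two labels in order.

Moment A: the earbuds are a physical source both characters can hear → diegetic.
Moment B: the music now exists only as Dmitri's subjective experience; Luc can no longer hear it → meta-diegetic.

diegetic, meta-diegetic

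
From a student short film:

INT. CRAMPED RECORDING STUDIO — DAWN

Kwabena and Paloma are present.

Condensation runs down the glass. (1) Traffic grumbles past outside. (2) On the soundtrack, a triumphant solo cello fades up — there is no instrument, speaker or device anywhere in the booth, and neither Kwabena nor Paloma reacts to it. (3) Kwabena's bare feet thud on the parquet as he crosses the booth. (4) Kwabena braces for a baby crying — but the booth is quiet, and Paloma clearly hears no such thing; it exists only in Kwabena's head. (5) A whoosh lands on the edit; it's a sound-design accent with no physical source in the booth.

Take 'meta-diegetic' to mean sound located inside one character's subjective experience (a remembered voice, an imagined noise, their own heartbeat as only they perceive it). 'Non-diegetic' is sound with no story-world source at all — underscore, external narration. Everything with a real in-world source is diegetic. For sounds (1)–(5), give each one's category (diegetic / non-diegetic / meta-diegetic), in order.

(1) traffic is part of the location's real environment → diegetic.
Sound (2): it has no source in the story world and no character can hear it — it's underscore, so non-diegetic.
Sound (3): a character's body making contact with the set — an in-world sound, so diegetic.
(4) is meta-diegetic: Kwabena alone 'hears' it — an imagined sound, not present in the space.
Sound (5): an editorial stinger — it belongs to the cut, not the story world, so non-diegetic.

diegetic, non-diegetic, diegetic, meta-diegetic, non-diegetic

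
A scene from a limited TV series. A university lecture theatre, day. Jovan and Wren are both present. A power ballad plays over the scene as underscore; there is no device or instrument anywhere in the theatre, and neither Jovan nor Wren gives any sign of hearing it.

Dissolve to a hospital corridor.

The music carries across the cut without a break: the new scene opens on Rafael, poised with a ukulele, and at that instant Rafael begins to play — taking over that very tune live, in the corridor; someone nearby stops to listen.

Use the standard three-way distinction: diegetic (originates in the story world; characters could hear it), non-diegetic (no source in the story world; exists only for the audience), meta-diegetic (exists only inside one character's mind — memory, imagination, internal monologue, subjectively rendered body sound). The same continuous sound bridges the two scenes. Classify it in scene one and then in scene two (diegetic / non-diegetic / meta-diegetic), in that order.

Scene one: there's no in-world source anywhere and no character hears it — underscore for the audience only → non-diegetic.
Scene two: from the moment Rafael starts playing, the tune is being performed on a ukulele inside the story world and another character hears it → diegetic.

non-diegetic, diegetic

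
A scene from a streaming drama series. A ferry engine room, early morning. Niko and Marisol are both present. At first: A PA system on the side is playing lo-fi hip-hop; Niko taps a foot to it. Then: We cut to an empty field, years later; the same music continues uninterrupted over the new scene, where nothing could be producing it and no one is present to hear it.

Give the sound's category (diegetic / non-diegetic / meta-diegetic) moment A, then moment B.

Moment A: a PA system is a real in-scene source and Niko reacts to it → diegetic.
Moment B: there is no longer any in-world source and no one can hear it — it has become underscore → non-diegetic.

diegetic, non-diegetic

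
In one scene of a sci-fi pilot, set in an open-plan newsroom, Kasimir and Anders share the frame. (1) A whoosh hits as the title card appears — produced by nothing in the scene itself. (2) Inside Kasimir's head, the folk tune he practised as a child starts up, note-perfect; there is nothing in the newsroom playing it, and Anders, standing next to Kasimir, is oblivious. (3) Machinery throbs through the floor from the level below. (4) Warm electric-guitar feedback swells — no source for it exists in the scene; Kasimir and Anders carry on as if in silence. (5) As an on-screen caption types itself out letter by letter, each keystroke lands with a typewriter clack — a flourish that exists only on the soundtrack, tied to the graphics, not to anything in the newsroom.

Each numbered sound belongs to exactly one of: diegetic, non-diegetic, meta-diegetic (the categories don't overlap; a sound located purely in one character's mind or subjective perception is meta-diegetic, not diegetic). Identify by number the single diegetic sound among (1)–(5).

(1) is non-diegetic: an editorial stinger — it belongs to the cut, not the story world.
Sound (2): remembered music, private to Kasimir — Anders is oblivious because it isn't in the room, so meta-diegetic.
(3) ambient/room sound belonging to the story's physical space → diegetic.
(4) is non-diegetic: score with no on-screen or off-screen source; it exists for the audience alone.
(5) is non-diegetic: the caption isn't part of the story world, so neither is the sound tied to it.
Only (3) is diegetic.

3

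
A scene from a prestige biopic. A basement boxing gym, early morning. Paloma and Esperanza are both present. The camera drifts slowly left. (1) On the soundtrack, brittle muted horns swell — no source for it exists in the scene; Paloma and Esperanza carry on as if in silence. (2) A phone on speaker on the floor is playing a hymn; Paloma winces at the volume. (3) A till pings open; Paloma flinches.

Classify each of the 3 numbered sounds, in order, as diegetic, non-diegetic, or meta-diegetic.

non-diegetic, diegetic, diegetic

Sound (1): it has no source in the story world and no character can hear it — it's underscore, so non-diegetic.
(2) is diegetic: a phone on speaker is a physical source in the scene and Paloma reacts to it.
Sound (3): a till is a real object/event in the scene's world, so diegetic.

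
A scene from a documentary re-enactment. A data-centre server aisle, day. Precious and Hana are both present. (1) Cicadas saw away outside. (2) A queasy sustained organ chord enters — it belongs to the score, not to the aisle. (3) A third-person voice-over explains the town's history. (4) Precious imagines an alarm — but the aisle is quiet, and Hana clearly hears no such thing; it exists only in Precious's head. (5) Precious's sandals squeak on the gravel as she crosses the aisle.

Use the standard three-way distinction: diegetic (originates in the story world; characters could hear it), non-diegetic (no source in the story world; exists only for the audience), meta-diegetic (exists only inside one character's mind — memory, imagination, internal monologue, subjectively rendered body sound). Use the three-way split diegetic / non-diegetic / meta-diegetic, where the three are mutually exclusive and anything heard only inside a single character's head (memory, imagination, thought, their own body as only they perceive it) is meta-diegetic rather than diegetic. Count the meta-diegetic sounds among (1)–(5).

1

(1) it's the actual ambient sound of the location → diegetic.
(2) is non-diegetic: it has no source in the story world and no character can hear it — it's underscore.
(3) external voice-over — not a character, not heard by anyone in the scene → non-diegetic.
(4) subjective to Precious: the aisle is silent and Hana hears nothing → meta-diegetic.
Sound (5): it's the physical sound of Precious moving in the space, so diegetic.
Meta-diegetic: (4) — that's 1.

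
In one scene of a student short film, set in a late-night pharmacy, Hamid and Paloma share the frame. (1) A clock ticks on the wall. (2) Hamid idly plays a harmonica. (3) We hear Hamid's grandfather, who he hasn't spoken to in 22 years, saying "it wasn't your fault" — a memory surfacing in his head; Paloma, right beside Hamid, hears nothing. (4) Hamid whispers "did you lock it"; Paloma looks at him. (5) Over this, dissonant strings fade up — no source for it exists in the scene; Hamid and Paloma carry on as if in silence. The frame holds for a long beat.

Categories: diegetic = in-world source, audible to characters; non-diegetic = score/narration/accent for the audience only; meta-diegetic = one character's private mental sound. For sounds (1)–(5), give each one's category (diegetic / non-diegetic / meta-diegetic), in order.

(1) the sound comes from a clock physically present in the location → diegetic.
(2) the instrument and the performer are both in the scene → diegetic.
(3) is meta-diegetic: the voice is a memory playing only inside Hamid's mind; Paloma can't hear it.
(4) is diegetic: on-screen dialogue — Hamid speaks and Paloma is there to hear.
Sound (5): nothing in the pharmacy produces it and the characters don't hear it — pure soundtrack, so non-diegetic.

diegetic, diegetic, meta-diegetic, diegetic, non-diegetic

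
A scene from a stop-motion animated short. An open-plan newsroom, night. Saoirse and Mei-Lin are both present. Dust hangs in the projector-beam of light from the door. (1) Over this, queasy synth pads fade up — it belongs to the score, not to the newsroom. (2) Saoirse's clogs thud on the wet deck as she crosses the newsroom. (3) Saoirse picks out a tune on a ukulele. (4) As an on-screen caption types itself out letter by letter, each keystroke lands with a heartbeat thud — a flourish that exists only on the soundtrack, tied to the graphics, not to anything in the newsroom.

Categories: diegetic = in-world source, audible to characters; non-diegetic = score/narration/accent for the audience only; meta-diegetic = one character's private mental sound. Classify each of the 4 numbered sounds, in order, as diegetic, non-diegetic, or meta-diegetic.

non-diegetic, diegetic, diegetic, non-diegetic

(1) is non-diegetic: it has no source in the story world and no character can hear it — it's underscore.
(2) is diegetic: a character's body making contact with the set — an in-world sound.
Sound (3): Saoirse is producing the music live, in the story world, so diegetic.
(4) is non-diegetic: sound married to a title/caption — outside the diegesis by definition.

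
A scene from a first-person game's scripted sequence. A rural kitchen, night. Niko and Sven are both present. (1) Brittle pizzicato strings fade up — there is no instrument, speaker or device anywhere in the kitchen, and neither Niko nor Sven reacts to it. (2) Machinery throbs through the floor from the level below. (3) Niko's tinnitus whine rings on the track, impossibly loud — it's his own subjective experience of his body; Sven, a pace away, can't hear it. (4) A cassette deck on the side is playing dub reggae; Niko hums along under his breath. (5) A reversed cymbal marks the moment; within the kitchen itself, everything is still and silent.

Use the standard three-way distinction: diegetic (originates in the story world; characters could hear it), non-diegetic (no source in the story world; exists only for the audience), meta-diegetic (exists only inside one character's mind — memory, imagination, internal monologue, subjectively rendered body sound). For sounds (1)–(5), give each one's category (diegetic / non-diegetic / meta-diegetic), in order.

non-diegetic, diegetic, meta-diegetic, diegetic, non-diegetic

(1) is non-diegetic: it has no source in the story world and no character can hear it — it's underscore.
Sound (2): machinery is part of the location's real environment, so diegetic.
(3) it's Niko's internal bodily sensation rendered as sound; only Niko 'hears' it → meta-diegetic.
Sound (4): source music from a cassette deck, which exists in the story world, so diegetic.
(5) is non-diegetic: it's a sound-design accent with no in-world source; no one in the scene can hear it.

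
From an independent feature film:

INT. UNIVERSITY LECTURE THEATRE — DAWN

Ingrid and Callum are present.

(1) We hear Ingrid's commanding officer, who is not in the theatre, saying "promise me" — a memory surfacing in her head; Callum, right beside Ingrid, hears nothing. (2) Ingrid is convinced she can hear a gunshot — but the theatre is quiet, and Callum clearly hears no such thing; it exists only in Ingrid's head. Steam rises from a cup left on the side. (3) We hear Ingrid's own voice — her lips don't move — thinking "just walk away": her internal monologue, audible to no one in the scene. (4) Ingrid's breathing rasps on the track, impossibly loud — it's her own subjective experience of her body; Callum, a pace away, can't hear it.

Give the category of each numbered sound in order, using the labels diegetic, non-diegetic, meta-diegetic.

meta-diegetic, meta-diegetic, meta-diegetic, meta-diegetic

(1) is meta-diegetic: a remembered line, private to Ingrid — not present in the room, not audible to Callum.
(2) is meta-diegetic: subjective to Ingrid: the theatre is silent and Callum hears nothing.
Sound (3): Ingrid's thought-voice: a private mental sound no other character can hear, so meta-diegetic.
(4) it's Ingrid's internal bodily sensation rendered as sound; only Ingrid 'hears' it → meta-diegetic.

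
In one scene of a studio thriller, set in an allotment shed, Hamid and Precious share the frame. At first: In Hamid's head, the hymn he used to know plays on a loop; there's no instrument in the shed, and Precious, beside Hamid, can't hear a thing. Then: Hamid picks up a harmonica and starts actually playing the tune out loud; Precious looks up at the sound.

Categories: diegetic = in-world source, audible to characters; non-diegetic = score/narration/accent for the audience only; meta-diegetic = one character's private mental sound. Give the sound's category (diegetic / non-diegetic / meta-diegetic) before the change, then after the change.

meta-diegetic, diegetic

Before the change: the tune exists only as Hamid's private memory; Precious can't hear it → meta-diegetic.
After the change: Hamid is now producing it live on a harmonica, in the room, and Precious hears it → diegetic.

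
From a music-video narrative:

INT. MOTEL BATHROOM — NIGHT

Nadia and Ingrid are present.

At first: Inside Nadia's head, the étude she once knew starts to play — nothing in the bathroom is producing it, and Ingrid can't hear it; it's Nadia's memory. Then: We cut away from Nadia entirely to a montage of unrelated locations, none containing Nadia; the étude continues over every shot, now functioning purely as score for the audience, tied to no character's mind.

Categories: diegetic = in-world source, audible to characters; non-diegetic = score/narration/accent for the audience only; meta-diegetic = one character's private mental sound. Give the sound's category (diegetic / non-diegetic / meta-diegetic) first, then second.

First: the music lives inside Nadia's mind alone; Ingrid can't hear it → meta-diegetic.
Second: once it plays over shots Nadia isn't in, detached from any character's subjectivity, it's conventional underscore → non-diegetic.

meta-diegetic, non-diegetic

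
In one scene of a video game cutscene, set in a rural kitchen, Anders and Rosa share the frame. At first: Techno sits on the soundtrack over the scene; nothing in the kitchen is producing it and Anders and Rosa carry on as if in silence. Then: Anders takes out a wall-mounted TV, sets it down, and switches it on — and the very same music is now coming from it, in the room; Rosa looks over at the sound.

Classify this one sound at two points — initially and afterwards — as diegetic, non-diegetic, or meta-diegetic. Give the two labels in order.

Initially: no in-world source exists and no character can hear it — underscore → non-diegetic.
Afterwards: a wall-mounted TV is now a real source in the story world and the characters hear it → diegetic.

non-diegetic, diegetic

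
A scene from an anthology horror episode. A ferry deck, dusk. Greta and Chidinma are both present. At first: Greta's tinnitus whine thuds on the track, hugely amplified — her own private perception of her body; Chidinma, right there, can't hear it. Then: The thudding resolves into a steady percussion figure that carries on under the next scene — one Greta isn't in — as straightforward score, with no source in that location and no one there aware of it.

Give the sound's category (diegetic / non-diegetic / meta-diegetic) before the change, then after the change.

meta-diegetic, non-diegetic

Before the change: it's Greta's subjective body sound, inaudible to Chidinma → meta-diegetic.
After the change: detached from Greta and playing as sourceless score over a scene she isn't in — for the audience only → non-diegetic.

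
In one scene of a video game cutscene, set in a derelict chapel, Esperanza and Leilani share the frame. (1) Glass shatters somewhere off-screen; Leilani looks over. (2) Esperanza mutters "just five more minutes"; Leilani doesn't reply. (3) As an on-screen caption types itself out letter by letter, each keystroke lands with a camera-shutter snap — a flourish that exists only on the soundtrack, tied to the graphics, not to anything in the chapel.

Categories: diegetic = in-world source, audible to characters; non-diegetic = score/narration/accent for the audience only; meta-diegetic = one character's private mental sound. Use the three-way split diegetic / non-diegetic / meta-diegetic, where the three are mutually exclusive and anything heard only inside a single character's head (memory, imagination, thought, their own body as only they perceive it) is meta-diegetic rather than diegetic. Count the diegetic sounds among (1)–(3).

(1) an in-world source (glass); characters could hear it → diegetic.
(2) is diegetic: on-screen dialogue — Esperanza speaks and Leilani is there to hear.
(3) is non-diegetic: it accompanies on-screen graphics, not anything inside the story world.
Diegetic: (1), (2) — that's 2.

2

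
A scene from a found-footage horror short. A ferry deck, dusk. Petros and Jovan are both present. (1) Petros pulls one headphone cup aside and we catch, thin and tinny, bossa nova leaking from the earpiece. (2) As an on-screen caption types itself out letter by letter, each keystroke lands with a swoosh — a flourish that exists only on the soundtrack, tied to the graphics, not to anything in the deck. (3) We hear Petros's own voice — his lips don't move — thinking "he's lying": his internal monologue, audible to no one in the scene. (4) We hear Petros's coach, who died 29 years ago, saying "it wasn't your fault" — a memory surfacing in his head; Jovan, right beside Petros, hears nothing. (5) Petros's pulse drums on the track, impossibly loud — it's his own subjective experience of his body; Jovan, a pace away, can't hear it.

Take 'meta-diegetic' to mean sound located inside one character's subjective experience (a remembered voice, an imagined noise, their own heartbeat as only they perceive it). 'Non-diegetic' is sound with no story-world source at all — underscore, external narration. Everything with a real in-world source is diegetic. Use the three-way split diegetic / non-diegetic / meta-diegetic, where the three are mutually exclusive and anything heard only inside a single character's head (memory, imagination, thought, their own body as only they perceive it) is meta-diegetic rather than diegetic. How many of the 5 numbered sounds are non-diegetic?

(1) it's leaking from a physical pair of headphones in the scene → diegetic.
(2) the caption isn't part of the story world, so neither is the sound tied to it → non-diegetic.
Sound (3): Petros's thought-voice: a private mental sound no other character can hear, so meta-diegetic.
(4) a remembered line, private to Petros — not present in the room, not audible to Jovan → meta-diegetic.
Sound (5): it's Petros's internal bodily sensation rendered as sound; only Petros 'hears' it, so meta-diegetic.
So 1 of the 5 is non-diegetic: (2).

1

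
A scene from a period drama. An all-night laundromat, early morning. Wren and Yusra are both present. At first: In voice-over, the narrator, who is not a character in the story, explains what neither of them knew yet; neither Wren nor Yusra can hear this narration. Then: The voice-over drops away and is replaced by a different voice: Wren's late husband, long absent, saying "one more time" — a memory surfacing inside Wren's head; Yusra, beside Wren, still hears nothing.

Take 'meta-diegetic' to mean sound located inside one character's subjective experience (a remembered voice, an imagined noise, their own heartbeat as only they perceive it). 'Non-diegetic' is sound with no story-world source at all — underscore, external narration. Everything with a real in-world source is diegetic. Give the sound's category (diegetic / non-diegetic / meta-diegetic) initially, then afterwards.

Initially: the external narrator addresses only the audience — outside the story world → non-diegetic.
Afterwards: the replacement voice is a memory inside Wren's mind specifically → meta-diegetic.

non-diegetic, meta-diegetic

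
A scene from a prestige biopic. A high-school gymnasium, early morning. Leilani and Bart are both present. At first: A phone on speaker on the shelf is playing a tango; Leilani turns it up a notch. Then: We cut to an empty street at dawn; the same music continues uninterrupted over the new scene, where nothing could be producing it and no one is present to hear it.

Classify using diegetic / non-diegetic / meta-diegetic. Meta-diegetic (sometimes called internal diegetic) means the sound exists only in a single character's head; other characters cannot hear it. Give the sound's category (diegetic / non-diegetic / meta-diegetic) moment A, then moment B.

Moment A: a phone on speaker is a real in-scene source and Leilani reacts to it → diegetic.
Moment B: there is no longer any in-world source and no one can hear it — it has become underscore → non-diegetic.

diegetic, non-diegetic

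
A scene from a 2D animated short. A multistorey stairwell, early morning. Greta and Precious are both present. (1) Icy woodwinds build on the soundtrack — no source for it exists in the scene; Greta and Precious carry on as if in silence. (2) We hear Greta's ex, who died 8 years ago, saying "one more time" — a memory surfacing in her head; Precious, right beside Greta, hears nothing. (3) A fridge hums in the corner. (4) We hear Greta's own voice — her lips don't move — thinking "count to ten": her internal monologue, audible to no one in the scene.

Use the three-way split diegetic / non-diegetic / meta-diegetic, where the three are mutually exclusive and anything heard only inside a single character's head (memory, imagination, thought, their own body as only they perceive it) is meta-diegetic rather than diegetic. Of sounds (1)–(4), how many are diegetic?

(1) nothing in the stairwell produces it and the characters don't hear it — pure soundtrack → non-diegetic.
(2) a remembered line, private to Greta — not present in the room, not audible to Precious → meta-diegetic.
(3) ambient/room sound belonging to the story's physical space → diegetic.
(4) is meta-diegetic: it's Greta's unspoken thought, heard only by the audience via her subjectivity.
Diegetic: (3) — that's 1.

1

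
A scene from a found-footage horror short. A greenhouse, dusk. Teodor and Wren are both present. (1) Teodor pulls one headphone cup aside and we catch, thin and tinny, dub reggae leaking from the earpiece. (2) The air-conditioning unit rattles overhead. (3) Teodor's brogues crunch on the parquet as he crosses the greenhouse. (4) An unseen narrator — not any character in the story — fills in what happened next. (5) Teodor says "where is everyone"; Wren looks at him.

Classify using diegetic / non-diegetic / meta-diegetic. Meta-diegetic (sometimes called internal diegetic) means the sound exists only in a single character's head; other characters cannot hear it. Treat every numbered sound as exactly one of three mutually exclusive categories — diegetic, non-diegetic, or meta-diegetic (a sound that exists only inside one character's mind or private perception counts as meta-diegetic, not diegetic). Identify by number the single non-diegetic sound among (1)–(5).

4

Sound (1): the headphones are an on-screen source, so diegetic.
(2) ambient/room sound belonging to the story's physical space → diegetic.
Sound (3): a character's body making contact with the set — an in-world sound, so diegetic.
(4) external voice-over — not a character, not heard by anyone in the scene → non-diegetic.
Sound (5): Teodor is a character speaking aloud in the scene, so diegetic.
Only (4) is non-diegetic.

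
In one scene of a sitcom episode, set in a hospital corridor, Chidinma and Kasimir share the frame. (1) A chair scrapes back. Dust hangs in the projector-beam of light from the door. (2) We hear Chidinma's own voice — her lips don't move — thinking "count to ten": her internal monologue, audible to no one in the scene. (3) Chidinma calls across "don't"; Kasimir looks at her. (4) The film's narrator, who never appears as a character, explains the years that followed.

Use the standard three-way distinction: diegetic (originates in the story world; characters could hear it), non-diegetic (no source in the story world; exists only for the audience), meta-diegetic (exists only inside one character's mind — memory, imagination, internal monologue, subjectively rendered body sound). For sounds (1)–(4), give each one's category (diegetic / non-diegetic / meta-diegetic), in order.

(1) is diegetic: the sound comes from a chair physically present in the location.
(2) is meta-diegetic: it's Chidinma's unspoken thought, heard only by the audience via her subjectivity.
Sound (3): Chidinma is a character speaking aloud in the scene, so diegetic.
(4) the narrator exists outside the story world, addressing only the audience → non-diegetic.

diegetic, meta-diegetic, diegetic, non-diegetic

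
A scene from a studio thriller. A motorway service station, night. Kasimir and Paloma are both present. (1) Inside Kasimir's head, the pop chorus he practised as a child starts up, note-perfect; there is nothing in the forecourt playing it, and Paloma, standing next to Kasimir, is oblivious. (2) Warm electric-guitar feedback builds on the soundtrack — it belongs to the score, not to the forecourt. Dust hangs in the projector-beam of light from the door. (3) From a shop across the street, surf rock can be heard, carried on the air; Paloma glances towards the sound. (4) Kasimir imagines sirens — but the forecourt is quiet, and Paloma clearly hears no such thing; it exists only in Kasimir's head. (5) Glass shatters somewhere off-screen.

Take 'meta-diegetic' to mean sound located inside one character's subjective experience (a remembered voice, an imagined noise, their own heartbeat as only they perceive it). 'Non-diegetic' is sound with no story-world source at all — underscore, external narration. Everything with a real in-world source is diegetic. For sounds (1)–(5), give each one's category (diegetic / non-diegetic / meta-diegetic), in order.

meta-diegetic, non-diegetic, diegetic, meta-diegetic, diegetic

(1) remembered music, private to Kasimir — Paloma is oblivious because it isn't in the room → meta-diegetic.
(2) score with no on-screen or off-screen source; it exists for the audience alone → non-diegetic.
(3) is diegetic: it's coming from a shop across the street — a location within the story world — and Paloma reacts.
Sound (4): Kasimir alone 'hears' it — an imagined sound, not present in the space, so meta-diegetic.
(5) is diegetic: glass is a real object/event in the scene's world.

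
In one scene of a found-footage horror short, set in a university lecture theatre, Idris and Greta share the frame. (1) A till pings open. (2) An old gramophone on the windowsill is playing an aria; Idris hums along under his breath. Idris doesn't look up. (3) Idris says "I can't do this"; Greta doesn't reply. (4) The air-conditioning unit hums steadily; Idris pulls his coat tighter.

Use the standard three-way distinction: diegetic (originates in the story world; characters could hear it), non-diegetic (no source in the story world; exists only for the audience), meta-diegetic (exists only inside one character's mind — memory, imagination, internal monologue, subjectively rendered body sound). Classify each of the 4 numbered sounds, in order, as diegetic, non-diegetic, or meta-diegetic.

diegetic, diegetic, diegetic, diegetic

(1) is diegetic: an in-world source (a till); characters could hear it.
Sound (2): an old gramophone is a physical source in the scene and Idris reacts to it, so diegetic.
Sound (3): spoken by a character present in the story world, so diegetic.
(4) it's the actual ambient sound of the location → diegetic.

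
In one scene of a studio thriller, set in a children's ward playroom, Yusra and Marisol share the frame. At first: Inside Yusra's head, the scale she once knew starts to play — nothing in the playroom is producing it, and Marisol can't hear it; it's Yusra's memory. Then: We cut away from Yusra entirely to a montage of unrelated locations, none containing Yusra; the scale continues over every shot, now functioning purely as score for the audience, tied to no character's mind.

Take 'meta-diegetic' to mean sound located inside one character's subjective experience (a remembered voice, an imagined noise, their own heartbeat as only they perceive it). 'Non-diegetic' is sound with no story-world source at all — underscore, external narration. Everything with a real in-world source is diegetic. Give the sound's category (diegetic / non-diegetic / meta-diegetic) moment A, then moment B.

Moment A: the music lives inside Yusra's mind alone; Marisol can't hear it → meta-diegetic.
Moment B: once it plays over shots Yusra isn't in, detached from any character's subjectivity, it's conventional underscore → non-diegetic.

meta-diegetic, non-diegetic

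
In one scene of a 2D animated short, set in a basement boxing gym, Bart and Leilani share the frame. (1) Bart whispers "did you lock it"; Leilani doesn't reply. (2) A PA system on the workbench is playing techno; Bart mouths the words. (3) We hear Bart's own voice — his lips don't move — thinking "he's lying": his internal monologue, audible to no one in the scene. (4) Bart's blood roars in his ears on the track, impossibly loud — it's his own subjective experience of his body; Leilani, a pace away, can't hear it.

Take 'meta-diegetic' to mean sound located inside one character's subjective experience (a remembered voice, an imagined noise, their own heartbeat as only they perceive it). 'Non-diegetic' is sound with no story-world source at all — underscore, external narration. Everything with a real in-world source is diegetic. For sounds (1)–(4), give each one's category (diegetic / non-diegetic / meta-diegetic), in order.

diegetic, diegetic, meta-diegetic, meta-diegetic

(1) is diegetic: Bart is a character speaking aloud in the scene.
Sound (2): a PA system is a physical source in the scene and Bart reacts to it, so diegetic.
(3) is meta-diegetic: Bart's thought-voice: a private mental sound no other character can hear.
(4) is meta-diegetic: point-of-audition from inside Bart's body; not a sound in the room.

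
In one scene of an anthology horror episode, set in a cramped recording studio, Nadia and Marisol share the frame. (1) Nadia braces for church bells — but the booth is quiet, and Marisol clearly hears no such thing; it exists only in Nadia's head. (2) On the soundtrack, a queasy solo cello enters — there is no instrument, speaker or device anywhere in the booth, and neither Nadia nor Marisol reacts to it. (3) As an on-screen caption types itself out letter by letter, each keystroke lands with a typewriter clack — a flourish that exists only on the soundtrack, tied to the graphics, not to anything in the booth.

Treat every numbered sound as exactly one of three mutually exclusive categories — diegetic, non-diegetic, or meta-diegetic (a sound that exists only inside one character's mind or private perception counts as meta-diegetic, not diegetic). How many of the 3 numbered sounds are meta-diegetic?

1

Sound (1): subjective to Nadia: the booth is silent and Marisol hears nothing, so meta-diegetic.
(2) it has no source in the story world and no character can hear it — it's underscore → non-diegetic.
Sound (3): it accompanies on-screen graphics, not anything inside the story world, so non-diegetic.
So 1 of the 3 is meta-diegetic: (1).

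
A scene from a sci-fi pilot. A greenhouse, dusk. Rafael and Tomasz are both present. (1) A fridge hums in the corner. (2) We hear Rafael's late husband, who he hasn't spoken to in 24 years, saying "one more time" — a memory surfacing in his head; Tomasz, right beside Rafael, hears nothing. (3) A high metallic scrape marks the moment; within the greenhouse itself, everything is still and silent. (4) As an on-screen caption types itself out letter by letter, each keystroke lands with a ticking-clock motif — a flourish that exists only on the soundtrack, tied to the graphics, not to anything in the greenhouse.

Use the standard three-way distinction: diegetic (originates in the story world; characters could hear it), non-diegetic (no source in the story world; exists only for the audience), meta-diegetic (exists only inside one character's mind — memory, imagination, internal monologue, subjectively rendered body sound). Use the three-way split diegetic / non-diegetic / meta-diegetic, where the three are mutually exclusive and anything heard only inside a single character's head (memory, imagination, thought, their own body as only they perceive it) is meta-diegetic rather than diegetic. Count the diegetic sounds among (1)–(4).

(1) is diegetic: it's the actual ambient sound of the location.
(2) is meta-diegetic: the voice is a memory playing only inside Rafael's mind; Tomasz can't hear it.
(3) nothing in the scene produces it; it's an accent added for the audience → non-diegetic.
Sound (4): the caption isn't part of the story world, so neither is the sound tied to it, so non-diegetic.
So 1 of the 4 is diegetic: (1).

1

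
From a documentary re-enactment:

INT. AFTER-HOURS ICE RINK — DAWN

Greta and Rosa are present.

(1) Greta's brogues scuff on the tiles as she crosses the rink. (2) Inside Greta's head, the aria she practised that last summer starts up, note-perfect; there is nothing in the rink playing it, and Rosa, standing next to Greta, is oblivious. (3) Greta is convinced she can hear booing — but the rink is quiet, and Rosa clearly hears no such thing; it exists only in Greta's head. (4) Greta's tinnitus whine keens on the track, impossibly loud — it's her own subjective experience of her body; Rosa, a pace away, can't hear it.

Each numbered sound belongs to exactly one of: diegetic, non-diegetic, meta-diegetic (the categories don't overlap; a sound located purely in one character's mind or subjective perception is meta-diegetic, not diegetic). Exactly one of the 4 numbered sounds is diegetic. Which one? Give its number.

(1) a character's body making contact with the set — an in-world sound → diegetic.
(2) it lives in Greta's subjectivity, not in the rink → meta-diegetic.
(3) Greta alone 'hears' it — an imagined sound, not present in the space → meta-diegetic.
(4) is meta-diegetic: point-of-audition from inside Greta's body; not a sound in the room.
Only (1) is diegetic.

1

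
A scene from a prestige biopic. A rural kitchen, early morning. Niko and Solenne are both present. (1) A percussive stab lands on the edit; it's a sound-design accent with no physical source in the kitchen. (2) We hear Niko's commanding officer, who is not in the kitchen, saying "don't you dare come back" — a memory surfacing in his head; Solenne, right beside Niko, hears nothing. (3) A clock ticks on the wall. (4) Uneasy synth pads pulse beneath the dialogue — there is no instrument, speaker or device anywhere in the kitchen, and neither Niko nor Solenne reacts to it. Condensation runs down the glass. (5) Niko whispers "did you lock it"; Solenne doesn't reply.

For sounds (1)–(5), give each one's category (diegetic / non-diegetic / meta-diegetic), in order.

(1) is non-diegetic: an editorial stinger — it belongs to the cut, not the story world.
(2) a remembered line, private to Niko — not present in the room, not audible to Solenne → meta-diegetic.
(3) the sound comes from a clock physically present in the location → diegetic.
(4) score with no on-screen or off-screen source; it exists for the audience alone → non-diegetic.
Sound (5): on-screen dialogue — Niko speaks and Solenne is there to hear, so diegetic.

non-diegetic, meta-diegetic, diegetic, non-diegetic, diegetic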